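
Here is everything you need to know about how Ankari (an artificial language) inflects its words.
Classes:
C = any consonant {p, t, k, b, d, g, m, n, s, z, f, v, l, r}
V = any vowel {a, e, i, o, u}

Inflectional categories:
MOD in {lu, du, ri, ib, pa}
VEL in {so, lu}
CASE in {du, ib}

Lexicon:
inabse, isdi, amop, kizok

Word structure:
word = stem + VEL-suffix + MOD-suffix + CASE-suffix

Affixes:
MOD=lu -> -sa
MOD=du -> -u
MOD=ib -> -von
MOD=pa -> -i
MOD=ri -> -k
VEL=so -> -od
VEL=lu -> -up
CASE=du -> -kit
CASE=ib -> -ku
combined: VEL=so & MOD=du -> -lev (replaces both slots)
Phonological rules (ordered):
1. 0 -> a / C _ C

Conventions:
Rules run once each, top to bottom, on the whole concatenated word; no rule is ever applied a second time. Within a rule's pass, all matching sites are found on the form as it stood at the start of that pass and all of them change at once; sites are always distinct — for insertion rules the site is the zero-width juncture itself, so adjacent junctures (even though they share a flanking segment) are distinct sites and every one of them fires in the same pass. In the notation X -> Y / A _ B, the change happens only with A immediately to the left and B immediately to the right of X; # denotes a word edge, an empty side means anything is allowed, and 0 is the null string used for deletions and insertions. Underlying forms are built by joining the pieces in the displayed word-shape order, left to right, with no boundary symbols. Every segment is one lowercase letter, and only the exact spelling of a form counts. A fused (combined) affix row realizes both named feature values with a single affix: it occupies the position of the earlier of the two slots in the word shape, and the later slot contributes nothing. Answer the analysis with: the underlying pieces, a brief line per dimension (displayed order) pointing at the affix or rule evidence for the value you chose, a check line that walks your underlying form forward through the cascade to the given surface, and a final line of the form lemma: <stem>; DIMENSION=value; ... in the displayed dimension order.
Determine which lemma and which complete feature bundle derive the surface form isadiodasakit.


underlying: isdi-od-sa-kit
MOD=lu - signalled by the affix -sa
VEL=so - signalled by the affix -od
CASE=du - signalled by the affix -kit
check: isdiodsakit -> isadiodasakit
lemma: isdi; MOD=lu; VEL=so; CASE=du


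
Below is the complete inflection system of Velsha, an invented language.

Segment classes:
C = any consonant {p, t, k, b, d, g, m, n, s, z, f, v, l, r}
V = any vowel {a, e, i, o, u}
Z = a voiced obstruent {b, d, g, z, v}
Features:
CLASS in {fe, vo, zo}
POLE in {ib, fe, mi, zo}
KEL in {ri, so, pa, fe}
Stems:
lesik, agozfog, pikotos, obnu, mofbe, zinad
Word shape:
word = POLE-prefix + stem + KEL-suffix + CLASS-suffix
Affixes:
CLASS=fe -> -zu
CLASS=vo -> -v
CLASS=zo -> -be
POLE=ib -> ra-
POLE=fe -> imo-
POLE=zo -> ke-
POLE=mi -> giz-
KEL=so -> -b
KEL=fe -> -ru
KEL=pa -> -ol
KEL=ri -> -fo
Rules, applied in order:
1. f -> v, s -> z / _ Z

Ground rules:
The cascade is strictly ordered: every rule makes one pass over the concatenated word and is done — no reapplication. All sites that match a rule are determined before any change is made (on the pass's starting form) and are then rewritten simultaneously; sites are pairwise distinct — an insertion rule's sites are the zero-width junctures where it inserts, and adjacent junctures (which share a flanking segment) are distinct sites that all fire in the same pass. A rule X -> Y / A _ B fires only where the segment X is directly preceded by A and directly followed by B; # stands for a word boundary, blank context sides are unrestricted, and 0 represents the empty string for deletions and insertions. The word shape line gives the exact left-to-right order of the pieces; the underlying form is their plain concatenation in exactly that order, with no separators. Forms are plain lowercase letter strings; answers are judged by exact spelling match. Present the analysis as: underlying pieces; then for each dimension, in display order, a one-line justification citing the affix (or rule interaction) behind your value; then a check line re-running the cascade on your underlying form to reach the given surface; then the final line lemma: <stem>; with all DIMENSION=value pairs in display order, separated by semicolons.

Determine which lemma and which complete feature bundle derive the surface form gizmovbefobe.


underlying: giz-mofbe-fo-be
CLASS=zo - signalled by the affix -be
POLE=mi - signalled by the affix giz-
KEL=ri - signalled by the affix -fo
check: gizmofbefobe -> gizmovbefobe
lemma: mofbe; CLASS=zo; POLE=mi; KEL=ri


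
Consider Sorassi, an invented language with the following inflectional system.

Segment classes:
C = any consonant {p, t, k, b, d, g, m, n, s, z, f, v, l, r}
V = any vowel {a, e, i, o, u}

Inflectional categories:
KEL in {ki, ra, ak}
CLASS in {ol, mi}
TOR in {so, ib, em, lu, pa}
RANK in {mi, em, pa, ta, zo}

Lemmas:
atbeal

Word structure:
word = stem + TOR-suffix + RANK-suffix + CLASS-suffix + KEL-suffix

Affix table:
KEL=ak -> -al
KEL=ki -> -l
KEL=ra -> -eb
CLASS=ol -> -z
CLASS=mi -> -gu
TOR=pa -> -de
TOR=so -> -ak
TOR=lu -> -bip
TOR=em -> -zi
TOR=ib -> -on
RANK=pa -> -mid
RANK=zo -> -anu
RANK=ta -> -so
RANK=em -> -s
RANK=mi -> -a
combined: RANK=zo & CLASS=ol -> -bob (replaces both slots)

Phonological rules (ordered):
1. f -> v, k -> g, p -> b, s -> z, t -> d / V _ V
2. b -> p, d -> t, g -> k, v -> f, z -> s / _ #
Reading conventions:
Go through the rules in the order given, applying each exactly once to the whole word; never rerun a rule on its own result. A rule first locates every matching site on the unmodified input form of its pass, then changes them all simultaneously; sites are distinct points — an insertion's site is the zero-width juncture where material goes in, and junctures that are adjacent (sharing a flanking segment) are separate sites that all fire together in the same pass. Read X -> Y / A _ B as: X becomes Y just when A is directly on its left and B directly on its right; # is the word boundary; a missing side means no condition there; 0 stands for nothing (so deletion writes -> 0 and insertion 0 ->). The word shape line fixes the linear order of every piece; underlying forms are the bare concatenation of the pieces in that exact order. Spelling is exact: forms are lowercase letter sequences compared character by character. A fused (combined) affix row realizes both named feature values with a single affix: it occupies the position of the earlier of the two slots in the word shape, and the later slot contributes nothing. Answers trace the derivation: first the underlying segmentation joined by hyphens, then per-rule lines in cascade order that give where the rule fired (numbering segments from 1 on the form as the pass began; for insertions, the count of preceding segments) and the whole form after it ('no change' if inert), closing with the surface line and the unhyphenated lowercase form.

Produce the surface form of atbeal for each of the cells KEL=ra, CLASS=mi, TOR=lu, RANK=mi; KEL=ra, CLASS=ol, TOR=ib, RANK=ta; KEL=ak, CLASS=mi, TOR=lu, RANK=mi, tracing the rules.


cell KEL=ra, CLASS=mi, TOR=lu, RANK=mi:
underlying: atbeal-bip-a-gu-eb
1. f -> v, k -> g, p -> b, s -> z, t -> d / V _ V: fires at position(s) 9: atbealbibagueb
2. b -> p, d -> t, g -> k, v -> f, z -> s / _ #: fires at position(s) 14: atbealbibaguep
surface: atbealbibaguep

cell KEL=ra, CLASS=ol, TOR=ib, RANK=ta:
underlying: atbeal-on-so-z-eb
1. f -> v, k -> g, p -> b, s -> z, t -> d / V _ V: no change
2. b -> p, d -> t, g -> k, v -> f, z -> s / _ #: fires at position(s) 13: atbealonsozep
surface: atbealonsozep

cell KEL=ak, CLASS=mi, TOR=lu, RANK=mi:
underlying: atbeal-bip-a-gu-al
1. f -> v, k -> g, p -> b, s -> z, t -> d / V _ V: fires at position(s) 9: atbealbibagual
2. b -> p, d -> t, g -> k, v -> f, z -> s / _ #: no change
surface: atbealbibagual


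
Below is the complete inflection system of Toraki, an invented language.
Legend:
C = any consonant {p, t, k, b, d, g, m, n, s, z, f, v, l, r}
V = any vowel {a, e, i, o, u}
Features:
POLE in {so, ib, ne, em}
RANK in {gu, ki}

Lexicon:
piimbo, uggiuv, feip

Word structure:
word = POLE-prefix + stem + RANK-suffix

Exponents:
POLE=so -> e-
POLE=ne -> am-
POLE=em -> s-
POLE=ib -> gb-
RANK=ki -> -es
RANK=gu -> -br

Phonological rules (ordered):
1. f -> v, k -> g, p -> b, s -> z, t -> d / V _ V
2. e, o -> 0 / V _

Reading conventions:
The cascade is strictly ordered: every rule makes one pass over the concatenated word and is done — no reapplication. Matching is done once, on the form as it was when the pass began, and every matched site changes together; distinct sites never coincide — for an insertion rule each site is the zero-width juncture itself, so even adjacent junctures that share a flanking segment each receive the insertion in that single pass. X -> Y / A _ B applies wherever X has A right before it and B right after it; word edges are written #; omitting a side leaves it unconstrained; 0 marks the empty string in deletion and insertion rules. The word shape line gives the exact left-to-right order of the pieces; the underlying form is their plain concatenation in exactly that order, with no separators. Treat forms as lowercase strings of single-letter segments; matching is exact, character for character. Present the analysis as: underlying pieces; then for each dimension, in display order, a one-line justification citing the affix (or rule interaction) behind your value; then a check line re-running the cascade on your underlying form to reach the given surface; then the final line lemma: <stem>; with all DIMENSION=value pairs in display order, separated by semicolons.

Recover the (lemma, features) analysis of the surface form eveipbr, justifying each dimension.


underlying: e-feip-br
POLE=so - signalled by the affix e-
RANK=gu - signalled by the affix -br
check: efeipbr -> eveipbr -> eveipbr
lemma: feip; POLE=so; RANK=gu


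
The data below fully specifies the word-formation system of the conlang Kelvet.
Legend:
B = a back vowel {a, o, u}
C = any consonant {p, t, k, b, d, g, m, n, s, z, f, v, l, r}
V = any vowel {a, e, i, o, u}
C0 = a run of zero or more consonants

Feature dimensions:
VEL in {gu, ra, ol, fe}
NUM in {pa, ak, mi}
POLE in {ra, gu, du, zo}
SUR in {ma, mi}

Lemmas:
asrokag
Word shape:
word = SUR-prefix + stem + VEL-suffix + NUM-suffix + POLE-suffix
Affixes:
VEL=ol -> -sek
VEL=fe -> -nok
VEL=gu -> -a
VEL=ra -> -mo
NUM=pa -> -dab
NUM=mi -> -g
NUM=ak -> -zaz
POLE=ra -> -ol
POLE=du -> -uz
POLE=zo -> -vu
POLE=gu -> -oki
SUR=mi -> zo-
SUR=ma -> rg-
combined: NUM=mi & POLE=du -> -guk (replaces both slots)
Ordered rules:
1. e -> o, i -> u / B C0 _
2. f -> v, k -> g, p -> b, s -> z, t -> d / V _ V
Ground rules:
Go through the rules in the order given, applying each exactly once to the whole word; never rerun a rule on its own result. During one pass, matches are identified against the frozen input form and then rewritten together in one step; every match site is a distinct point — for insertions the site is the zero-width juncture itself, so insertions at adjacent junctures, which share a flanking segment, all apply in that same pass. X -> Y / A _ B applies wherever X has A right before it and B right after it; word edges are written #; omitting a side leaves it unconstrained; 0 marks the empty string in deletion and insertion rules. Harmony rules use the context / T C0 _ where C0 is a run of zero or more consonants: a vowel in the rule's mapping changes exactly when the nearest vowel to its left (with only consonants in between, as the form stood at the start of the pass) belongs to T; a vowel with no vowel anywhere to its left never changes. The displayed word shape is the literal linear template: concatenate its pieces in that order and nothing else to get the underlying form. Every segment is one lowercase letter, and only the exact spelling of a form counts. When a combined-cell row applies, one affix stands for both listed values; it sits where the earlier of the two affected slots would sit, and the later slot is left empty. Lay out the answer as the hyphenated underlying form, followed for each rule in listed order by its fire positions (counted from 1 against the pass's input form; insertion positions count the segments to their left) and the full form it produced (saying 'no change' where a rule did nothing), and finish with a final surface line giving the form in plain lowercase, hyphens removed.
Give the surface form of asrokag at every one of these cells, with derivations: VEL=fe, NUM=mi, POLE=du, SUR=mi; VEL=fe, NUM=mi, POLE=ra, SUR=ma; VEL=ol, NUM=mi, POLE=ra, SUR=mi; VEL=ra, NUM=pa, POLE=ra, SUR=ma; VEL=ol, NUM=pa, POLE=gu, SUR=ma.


cell VEL=fe, NUM=mi, POLE=du, SUR=mi:
underlying: zo-asrokag-nok-guk
1. e -> o, i -> u / B C0 _: no change
2. f -> v, k -> g, p -> b, s -> z, t -> d / V _ V: fires at position(s) 7: zoasrogagnokguk
surface: zoasrogagnokguk

cell VEL=fe, NUM=mi, POLE=ra, SUR=ma:
underlying: rg-asrokag-nok-g-ol
1. e -> o, i -> u / B C0 _: no change
2. f -> v, k -> g, p -> b, s -> z, t -> d / V _ V: fires at position(s) 7: rgasrogagnokgol
surface: rgasrogagnokgol

cell VEL=ol, NUM=mi, POLE=ra, SUR=mi:
underlying: zo-asrokag-sek-g-ol
1. e -> o, i -> u / B C0 _: fires at position(s) 11: zoasrokagsokgol
2. f -> v, k -> g, p -> b, s -> z, t -> d / V _ V: fires at position(s) 7: zoasrogagsokgol
surface: zoasrogagsokgol

cell VEL=ra, NUM=pa, POLE=ra, SUR=ma:
underlying: rg-asrokag-mo-dab-ol
1. e -> o, i -> u / B C0 _: no change
2. f -> v, k -> g, p -> b, s -> z, t -> d / V _ V: fires at position(s) 7: rgasrogagmodabol
surface: rgasrogagmodabol

cell VEL=ol, NUM=pa, POLE=gu, SUR=ma:
underlying: rg-asrokag-sek-dab-oki
1. e -> o, i -> u / B C0 _: fires at position(s) 11, 18: rgasrokagsokdaboku
2. f -> v, k -> g, p -> b, s -> z, t -> d / V _ V: fires at position(s) 7, 17: rgasrogagsokdabogu
surface: rgasrogagsokdabogu


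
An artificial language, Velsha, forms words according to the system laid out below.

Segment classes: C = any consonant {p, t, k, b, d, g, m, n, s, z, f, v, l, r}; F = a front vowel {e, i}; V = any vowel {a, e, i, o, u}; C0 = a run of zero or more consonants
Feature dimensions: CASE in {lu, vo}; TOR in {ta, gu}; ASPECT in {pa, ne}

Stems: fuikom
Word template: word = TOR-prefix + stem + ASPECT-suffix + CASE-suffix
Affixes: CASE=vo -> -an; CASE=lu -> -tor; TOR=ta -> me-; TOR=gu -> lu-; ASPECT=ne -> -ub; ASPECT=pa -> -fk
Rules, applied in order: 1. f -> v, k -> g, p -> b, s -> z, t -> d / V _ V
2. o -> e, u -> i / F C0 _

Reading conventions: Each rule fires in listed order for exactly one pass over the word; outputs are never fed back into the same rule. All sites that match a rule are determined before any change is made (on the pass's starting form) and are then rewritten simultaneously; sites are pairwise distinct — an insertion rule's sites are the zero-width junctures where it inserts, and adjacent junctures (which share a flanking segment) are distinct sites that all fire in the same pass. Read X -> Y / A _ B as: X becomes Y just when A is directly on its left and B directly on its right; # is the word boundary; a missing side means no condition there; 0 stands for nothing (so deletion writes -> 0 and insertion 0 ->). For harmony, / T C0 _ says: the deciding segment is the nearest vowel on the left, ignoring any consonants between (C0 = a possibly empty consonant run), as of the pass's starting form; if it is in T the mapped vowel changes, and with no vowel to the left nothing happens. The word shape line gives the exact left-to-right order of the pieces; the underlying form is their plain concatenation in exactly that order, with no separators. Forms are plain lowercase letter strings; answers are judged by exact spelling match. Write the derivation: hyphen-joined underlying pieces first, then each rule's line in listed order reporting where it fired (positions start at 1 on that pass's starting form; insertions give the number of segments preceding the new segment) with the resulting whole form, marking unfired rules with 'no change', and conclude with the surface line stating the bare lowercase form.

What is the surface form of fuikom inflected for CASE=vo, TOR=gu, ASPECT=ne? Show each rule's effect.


underlying: lu-fuikom-ub-an
1. f -> v, k -> g, p -> b, s -> z, t -> d / V _ V: fires at position(s) 3, 6: luvuigomuban
2. o -> e, u -> i / F C0 _: fires at position(s) 7: luvuigemuban
surface: luvuigemuban


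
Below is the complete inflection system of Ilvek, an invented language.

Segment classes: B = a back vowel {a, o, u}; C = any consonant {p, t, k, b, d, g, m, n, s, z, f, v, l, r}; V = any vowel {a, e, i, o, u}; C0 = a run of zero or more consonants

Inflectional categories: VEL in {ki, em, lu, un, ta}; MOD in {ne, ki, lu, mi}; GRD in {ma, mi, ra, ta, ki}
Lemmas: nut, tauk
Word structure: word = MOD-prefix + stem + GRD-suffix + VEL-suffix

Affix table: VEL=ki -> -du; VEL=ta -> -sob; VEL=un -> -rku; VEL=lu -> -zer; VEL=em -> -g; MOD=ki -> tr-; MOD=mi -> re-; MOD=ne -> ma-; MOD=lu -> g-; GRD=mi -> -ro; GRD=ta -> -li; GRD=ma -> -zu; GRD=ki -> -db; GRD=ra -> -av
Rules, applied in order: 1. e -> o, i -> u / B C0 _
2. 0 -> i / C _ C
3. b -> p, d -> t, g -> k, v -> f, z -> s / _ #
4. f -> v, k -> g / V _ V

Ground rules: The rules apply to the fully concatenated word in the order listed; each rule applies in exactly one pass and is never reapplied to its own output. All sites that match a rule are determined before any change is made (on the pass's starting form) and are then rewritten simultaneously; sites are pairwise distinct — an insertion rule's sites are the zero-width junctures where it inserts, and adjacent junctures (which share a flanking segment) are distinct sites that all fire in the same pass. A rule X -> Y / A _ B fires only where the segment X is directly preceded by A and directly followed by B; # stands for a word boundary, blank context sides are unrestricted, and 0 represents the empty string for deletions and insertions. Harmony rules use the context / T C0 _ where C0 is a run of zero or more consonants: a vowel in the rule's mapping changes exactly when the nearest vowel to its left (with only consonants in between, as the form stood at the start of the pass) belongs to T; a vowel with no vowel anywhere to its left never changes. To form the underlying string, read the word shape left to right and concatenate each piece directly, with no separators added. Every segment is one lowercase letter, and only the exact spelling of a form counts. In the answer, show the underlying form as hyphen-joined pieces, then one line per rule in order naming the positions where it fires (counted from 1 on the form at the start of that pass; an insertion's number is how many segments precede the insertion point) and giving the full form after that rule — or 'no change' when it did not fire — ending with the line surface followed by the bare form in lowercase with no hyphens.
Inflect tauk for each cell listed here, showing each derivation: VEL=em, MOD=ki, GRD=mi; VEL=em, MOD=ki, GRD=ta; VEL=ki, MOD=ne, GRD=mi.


cell VEL=em, MOD=ki, GRD=mi:
underlying: tr-tauk-ro-g
1. e -> o, i -> u / B C0 _: no change
2. 0 -> i / C _ C: inserts after position(s) 1, 2, 6: tiritaukirog
3. b -> p, d -> t, g -> k, v -> f, z -> s / _ #: fires at position(s) 12: tiritaukirok
4. f -> v, k -> g / V _ V: fires at position(s) 8: tiritaugirok
surface: tiritaugirok

cell VEL=em, MOD=ki, GRD=ta:
underlying: tr-tauk-li-g
1. e -> o, i -> u / B C0 _: fires at position(s) 8: trtauklug
2. 0 -> i / C _ C: inserts after position(s) 1, 2, 6: tiritaukilug
3. b -> p, d -> t, g -> k, v -> f, z -> s / _ #: fires at position(s) 12: tiritaukiluk
4. f -> v, k -> g / V _ V: fires at position(s) 8: tiritaugiluk
surface: tiritaugiluk

cell VEL=ki, MOD=ne, GRD=mi:
underlying: ma-tauk-ro-du
1. e -> o, i -> u / B C0 _: no change
2. 0 -> i / C _ C: inserts after position(s) 6: mataukirodu
3. b -> p, d -> t, g -> k, v -> f, z -> s / _ #: no change
4. f -> v, k -> g / V _ V: fires at position(s) 6: mataugirodu
surface: mataugirodu


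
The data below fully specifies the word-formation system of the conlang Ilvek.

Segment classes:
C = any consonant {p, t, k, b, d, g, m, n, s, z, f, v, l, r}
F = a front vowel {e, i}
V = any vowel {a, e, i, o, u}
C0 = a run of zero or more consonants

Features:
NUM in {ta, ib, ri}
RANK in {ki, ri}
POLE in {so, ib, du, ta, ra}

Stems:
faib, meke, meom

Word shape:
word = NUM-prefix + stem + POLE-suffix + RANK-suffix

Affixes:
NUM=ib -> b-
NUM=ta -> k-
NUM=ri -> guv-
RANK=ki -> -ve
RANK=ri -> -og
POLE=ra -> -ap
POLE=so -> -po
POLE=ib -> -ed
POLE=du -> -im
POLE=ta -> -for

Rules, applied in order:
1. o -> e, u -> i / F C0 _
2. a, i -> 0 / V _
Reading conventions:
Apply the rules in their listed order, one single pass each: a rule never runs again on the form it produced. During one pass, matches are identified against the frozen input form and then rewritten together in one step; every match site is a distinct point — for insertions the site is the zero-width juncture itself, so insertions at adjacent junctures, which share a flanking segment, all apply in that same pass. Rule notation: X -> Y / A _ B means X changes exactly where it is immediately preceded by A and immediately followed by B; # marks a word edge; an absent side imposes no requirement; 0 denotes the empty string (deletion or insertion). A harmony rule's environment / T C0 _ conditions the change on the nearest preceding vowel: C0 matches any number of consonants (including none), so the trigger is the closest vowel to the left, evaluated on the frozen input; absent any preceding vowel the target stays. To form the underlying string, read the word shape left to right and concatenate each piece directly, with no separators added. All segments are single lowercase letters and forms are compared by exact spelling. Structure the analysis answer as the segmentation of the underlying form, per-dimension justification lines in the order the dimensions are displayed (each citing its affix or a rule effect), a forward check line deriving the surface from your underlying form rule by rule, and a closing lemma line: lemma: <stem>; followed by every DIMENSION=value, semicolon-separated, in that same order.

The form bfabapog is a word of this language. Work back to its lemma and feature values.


underlying: b-faib-ap-og
NUM=ib - signalled by the affix b-
RANK=ri - signalled by the affix -og
POLE=ra - signalled by the affix -ap
check: bfaibapog -> bfaibapog -> bfabapog
lemma: faib; NUM=ib; RANK=ri; POLE=ra


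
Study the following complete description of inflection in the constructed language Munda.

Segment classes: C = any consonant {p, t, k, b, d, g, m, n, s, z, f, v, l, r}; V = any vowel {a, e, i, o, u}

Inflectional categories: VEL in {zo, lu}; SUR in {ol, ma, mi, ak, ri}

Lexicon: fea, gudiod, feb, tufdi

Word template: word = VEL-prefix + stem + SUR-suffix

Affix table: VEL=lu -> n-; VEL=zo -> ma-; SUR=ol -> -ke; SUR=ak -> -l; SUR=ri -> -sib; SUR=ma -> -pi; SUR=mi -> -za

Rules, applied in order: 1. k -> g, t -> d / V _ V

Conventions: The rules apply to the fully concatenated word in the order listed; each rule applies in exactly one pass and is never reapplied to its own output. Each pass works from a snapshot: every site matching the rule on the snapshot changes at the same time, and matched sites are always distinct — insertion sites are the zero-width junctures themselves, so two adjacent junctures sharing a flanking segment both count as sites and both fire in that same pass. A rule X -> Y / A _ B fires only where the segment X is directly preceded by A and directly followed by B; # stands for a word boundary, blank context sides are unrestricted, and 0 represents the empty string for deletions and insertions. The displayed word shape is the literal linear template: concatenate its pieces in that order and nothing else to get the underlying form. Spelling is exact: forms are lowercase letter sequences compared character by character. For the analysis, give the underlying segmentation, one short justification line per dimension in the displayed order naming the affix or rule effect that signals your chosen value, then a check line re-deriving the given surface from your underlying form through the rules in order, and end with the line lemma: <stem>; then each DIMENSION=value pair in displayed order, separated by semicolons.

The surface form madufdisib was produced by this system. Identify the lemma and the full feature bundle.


underlying: ma-tufdi-sib
VEL=zo - signalled by the affix ma-
SUR=ri - signalled by the affix -sib
check: matufdisib -> madufdisib
lemma: tufdi; VEL=zo; SUR=ri


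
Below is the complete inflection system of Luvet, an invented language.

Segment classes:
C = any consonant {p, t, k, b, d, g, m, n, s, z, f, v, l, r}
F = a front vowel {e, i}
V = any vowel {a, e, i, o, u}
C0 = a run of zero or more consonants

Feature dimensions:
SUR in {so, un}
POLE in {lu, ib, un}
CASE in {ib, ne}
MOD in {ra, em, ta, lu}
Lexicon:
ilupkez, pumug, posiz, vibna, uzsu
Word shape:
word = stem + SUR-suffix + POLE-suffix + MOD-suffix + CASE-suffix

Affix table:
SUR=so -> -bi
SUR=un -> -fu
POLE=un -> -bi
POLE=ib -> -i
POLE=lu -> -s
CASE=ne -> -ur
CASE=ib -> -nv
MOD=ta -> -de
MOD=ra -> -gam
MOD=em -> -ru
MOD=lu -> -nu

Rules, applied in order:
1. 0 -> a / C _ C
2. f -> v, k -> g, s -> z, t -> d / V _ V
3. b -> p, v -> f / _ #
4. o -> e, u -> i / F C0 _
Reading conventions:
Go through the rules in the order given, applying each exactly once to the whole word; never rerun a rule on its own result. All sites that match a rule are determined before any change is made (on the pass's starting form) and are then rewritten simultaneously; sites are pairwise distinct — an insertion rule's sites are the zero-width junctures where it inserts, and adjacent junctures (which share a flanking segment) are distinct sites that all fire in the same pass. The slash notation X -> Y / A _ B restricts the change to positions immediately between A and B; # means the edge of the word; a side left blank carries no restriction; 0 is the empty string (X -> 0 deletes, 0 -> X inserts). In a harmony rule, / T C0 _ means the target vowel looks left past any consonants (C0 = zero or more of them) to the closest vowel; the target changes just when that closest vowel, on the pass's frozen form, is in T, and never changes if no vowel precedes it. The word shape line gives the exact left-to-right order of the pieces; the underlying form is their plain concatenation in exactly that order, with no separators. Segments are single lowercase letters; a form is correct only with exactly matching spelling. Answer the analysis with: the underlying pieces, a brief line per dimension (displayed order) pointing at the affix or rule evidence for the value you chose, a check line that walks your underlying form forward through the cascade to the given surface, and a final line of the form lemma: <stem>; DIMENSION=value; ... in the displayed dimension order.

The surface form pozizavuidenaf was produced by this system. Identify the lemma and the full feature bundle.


underlying: posiz-fu-i-de-nv
SUR=un - signalled by the affix -fu
POLE=ib - signalled by the affix -i
CASE=ib - signalled by the affix -nv
MOD=ta - signalled by the affix -de
check: posizfuidenv -> posizafuidenav -> pozizavuidenav -> pozizavuidenaf -> pozizavuidenaf
lemma: posiz; SUR=un; POLE=ib; CASE=ib; MOD=ta


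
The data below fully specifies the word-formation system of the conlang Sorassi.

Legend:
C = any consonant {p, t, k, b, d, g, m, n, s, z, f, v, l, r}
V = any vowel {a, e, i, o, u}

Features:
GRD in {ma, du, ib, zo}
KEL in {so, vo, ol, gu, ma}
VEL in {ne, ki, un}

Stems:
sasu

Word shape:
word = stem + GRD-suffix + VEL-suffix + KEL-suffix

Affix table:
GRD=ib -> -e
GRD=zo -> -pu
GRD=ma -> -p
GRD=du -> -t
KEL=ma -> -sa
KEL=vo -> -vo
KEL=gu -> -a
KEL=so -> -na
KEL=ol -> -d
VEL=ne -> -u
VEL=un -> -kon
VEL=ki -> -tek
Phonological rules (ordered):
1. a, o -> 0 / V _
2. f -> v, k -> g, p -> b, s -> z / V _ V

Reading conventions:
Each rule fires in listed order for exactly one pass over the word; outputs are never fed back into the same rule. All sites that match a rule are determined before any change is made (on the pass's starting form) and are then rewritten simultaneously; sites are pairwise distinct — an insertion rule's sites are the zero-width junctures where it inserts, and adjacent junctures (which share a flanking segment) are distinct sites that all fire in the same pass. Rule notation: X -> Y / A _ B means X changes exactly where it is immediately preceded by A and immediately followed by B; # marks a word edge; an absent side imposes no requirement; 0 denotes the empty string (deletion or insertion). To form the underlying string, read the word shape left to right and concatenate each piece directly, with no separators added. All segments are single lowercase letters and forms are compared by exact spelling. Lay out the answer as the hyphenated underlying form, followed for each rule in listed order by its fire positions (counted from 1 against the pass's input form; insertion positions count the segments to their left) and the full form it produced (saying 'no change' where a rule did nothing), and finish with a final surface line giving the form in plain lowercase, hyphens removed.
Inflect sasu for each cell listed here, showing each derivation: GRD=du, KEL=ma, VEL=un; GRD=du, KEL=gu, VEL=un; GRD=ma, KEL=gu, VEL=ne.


cell GRD=du, KEL=ma, VEL=un:
underlying: sasu-t-kon-sa
1. a, o -> 0 / V _: no change
2. f -> v, k -> g, p -> b, s -> z / V _ V: fires at position(s) 3: sazutkonsa
surface: sazutkonsa

cell GRD=du, KEL=gu, VEL=un:
underlying: sasu-t-kon-a
1. a, o -> 0 / V _: no change
2. f -> v, k -> g, p -> b, s -> z / V _ V: fires at position(s) 3: sazutkona
surface: sazutkona

cell GRD=ma, KEL=gu, VEL=ne:
underlying: sasu-p-u-a
1. a, o -> 0 / V _: fires at position(s) 7: sasupu
2. f -> v, k -> g, p -> b, s -> z / V _ V: fires at position(s) 3, 5: sazubu
surface: sazubu


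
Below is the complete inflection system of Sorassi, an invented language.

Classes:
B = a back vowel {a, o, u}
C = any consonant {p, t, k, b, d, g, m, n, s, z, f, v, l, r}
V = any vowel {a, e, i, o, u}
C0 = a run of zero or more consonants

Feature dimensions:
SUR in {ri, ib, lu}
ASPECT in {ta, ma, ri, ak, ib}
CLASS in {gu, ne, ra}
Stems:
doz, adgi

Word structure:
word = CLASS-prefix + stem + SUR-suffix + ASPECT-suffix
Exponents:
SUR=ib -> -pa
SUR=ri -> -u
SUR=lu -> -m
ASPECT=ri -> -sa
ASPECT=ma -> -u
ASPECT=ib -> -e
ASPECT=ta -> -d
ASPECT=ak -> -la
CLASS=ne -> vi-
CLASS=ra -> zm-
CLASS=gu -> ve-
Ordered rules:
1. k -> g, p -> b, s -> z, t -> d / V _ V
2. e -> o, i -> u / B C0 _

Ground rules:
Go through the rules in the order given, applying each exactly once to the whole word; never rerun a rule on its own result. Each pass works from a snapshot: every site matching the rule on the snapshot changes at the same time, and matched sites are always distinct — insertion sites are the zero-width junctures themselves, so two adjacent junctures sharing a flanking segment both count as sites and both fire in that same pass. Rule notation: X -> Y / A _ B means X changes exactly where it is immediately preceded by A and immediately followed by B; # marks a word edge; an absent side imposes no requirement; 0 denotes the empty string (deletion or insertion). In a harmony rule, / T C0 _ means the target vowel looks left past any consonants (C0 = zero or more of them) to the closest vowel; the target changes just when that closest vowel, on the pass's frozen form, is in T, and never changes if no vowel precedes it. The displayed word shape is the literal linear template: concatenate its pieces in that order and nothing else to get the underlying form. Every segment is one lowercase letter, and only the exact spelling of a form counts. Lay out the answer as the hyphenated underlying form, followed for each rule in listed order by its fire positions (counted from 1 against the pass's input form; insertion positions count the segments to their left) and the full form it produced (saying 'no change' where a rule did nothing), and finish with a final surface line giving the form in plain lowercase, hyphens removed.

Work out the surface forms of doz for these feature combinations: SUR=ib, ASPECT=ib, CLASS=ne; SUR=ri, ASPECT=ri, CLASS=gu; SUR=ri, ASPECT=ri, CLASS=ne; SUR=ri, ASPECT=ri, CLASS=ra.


cell SUR=ib, ASPECT=ib, CLASS=ne:
underlying: vi-doz-pa-e
1. k -> g, p -> b, s -> z, t -> d / V _ V: no change
2. e -> o, i -> u / B C0 _: fires at position(s) 8: vidozpao
surface: vidozpao

cell SUR=ri, ASPECT=ri, CLASS=gu:
underlying: ve-doz-u-sa
1. k -> g, p -> b, s -> z, t -> d / V _ V: fires at position(s) 7: vedozuza
2. e -> o, i -> u / B C0 _: no change
surface: vedozuza

cell SUR=ri, ASPECT=ri, CLASS=ne:
underlying: vi-doz-u-sa
1. k -> g, p -> b, s -> z, t -> d / V _ V: fires at position(s) 7: vidozuza
2. e -> o, i -> u / B C0 _: no change
surface: vidozuza

cell SUR=ri, ASPECT=ri, CLASS=ra:
underlying: zm-doz-u-sa
1. k -> g, p -> b, s -> z, t -> d / V _ V: fires at position(s) 7: zmdozuza
2. e -> o, i -> u / B C0 _: no change
surface: zmdozuza


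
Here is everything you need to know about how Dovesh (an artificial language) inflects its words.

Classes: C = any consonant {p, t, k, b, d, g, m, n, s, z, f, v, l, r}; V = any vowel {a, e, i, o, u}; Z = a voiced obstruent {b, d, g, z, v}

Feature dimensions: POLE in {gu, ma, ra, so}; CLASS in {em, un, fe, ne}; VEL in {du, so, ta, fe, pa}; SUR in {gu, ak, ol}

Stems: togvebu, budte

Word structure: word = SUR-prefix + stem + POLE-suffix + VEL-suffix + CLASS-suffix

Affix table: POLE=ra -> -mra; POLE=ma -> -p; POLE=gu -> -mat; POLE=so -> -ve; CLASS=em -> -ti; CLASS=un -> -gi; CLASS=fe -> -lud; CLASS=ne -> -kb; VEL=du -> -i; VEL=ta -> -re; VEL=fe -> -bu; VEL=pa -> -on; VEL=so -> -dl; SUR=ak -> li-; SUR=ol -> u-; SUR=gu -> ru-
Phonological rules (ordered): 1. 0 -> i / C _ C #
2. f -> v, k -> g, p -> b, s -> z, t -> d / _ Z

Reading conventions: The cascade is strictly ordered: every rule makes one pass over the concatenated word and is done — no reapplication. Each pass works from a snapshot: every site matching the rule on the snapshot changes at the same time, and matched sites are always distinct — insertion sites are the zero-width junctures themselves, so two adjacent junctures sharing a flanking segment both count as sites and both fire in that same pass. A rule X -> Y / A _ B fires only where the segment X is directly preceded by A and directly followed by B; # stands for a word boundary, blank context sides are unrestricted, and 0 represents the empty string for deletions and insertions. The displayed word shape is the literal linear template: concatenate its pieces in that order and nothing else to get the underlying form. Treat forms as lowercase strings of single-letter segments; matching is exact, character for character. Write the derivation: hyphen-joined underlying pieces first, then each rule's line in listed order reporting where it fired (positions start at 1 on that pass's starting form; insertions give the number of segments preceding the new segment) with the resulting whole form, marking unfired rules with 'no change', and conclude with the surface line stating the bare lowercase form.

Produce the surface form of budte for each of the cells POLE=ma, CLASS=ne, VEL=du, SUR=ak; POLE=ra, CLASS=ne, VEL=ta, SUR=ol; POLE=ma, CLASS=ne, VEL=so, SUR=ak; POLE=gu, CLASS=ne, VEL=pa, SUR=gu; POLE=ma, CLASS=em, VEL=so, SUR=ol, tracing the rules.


cell POLE=ma, CLASS=ne, VEL=du, SUR=ak:
underlying: li-budte-p-i-kb
1. 0 -> i / C _ C #: inserts after position(s) 10: libudtepikib
2. f -> v, k -> g, p -> b, s -> z, t -> d / _ Z: no change
surface: libudtepikib

cell POLE=ra, CLASS=ne, VEL=ta, SUR=ol:
underlying: u-budte-mra-re-kb
1. 0 -> i / C _ C #: inserts after position(s) 12: ubudtemrarekib
2. f -> v, k -> g, p -> b, s -> z, t -> d / _ Z: no change
surface: ubudtemrarekib

cell POLE=ma, CLASS=ne, VEL=so, SUR=ak:
underlying: li-budte-p-dl-kb
1. 0 -> i / C _ C #: inserts after position(s) 11: libudtepdlkib
2. f -> v, k -> g, p -> b, s -> z, t -> d / _ Z: fires at position(s) 8: libudtebdlkib
surface: libudtebdlkib

cell POLE=gu, CLASS=ne, VEL=pa, SUR=gu:
underlying: ru-budte-mat-on-kb
1. 0 -> i / C _ C #: inserts after position(s) 13: rubudtematonkib
2. f -> v, k -> g, p -> b, s -> z, t -> d / _ Z: no change
surface: rubudtematonkib

cell POLE=ma, CLASS=em, VEL=so, SUR=ol:
underlying: u-budte-p-dl-ti
1. 0 -> i / C _ C #: no change
2. f -> v, k -> g, p -> b, s -> z, t -> d / _ Z: fires at position(s) 7: ubudtebdlti
surface: ubudtebdlti


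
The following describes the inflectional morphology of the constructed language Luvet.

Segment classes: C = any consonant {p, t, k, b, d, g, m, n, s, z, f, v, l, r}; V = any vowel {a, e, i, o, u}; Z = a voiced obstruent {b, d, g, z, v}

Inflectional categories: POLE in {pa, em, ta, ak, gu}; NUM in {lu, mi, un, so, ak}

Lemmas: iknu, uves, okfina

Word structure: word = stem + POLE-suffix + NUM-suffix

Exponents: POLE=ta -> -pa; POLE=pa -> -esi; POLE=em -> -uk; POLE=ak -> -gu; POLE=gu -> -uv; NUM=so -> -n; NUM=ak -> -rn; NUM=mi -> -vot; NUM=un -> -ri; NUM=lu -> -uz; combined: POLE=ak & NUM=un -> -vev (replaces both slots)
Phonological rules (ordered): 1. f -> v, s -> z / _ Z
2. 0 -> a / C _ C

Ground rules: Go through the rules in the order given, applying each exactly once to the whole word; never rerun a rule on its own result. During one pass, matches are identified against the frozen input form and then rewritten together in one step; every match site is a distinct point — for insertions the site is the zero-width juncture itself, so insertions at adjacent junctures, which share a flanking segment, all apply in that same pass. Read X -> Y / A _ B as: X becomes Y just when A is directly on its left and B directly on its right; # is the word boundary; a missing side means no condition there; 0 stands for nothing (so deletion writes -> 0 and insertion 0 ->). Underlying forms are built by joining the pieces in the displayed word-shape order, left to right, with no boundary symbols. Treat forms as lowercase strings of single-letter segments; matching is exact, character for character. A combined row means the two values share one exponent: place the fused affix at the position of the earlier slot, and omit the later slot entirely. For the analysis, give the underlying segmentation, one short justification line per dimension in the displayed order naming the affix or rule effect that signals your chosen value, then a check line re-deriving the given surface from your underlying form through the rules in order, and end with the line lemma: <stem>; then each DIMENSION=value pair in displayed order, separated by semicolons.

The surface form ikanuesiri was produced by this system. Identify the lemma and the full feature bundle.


underlying: iknu-esi-ri
POLE=pa - signalled by the affix -esi
NUM=un - signalled by the affix -ri
check: iknuesiri -> iknuesiri -> ikanuesiri
lemma: iknu; POLE=pa; NUM=un


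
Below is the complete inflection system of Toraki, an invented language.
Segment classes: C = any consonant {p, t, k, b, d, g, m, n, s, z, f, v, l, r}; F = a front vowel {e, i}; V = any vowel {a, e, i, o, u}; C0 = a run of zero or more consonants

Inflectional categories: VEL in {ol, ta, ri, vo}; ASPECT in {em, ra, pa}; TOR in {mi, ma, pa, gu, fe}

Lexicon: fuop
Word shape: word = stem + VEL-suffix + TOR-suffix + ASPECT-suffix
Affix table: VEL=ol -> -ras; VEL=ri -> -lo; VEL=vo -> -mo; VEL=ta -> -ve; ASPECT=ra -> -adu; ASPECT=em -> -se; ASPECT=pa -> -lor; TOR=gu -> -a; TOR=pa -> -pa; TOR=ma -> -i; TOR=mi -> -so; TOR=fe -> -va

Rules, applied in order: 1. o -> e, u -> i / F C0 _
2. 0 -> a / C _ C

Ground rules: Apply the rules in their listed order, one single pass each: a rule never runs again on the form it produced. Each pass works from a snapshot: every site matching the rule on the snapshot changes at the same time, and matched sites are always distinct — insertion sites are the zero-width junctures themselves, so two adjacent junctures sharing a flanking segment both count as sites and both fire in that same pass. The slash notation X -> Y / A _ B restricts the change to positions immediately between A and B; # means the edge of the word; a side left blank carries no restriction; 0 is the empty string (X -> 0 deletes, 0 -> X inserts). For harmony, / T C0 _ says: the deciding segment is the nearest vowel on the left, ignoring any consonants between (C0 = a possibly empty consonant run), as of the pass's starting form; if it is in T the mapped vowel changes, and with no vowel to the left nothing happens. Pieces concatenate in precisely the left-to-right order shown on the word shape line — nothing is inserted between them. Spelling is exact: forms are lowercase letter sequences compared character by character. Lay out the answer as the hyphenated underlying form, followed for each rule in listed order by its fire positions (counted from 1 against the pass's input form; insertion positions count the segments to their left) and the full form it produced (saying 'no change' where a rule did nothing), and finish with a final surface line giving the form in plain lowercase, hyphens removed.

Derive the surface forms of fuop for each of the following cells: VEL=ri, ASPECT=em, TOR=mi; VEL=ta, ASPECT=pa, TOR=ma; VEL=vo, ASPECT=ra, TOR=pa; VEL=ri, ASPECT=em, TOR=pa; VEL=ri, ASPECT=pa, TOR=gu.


cell VEL=ri, ASPECT=em, TOR=mi:
underlying: fuop-lo-so-se
1. o -> e, u -> i / F C0 _: no change
2. 0 -> a / C _ C: inserts after position(s) 4: fuopalosose
surface: fuopalosose

cell VEL=ta, ASPECT=pa, TOR=ma:
underlying: fuop-ve-i-lor
1. o -> e, u -> i / F C0 _: fires at position(s) 9: fuopveiler
2. 0 -> a / C _ C: inserts after position(s) 4: fuopaveiler
surface: fuopaveiler

cell VEL=vo, ASPECT=ra, TOR=pa:
underlying: fuop-mo-pa-adu
1. o -> e, u -> i / F C0 _: no change
2. 0 -> a / C _ C: inserts after position(s) 4: fuopamopaadu
surface: fuopamopaadu

cell VEL=ri, ASPECT=em, TOR=pa:
underlying: fuop-lo-pa-se
1. o -> e, u -> i / F C0 _: no change
2. 0 -> a / C _ C: inserts after position(s) 4: fuopalopase
surface: fuopalopase

cell VEL=ri, ASPECT=pa, TOR=gu:
underlying: fuop-lo-a-lor
1. o -> e, u -> i / F C0 _: no change
2. 0 -> a / C _ C: inserts after position(s) 4: fuopaloalor
surface: fuopaloalor
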